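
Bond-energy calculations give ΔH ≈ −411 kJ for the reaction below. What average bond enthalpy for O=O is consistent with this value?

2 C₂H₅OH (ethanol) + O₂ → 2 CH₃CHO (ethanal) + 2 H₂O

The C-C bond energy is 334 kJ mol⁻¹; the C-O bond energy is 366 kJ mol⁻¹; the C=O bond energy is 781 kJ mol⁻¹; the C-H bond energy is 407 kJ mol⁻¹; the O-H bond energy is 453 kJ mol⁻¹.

D(O=O) ≈ 511 kJ/mol

Let D be the O=O bond energy.
Σ(broken) = 2×334 + 10×407 + 2×366 + 2×453 + 1×D = 6376 + D
Σ(formed) = 2×334 + 8×407 + 2×781 + 4×453 = 7298
ΔH = Σ(broken) − Σ(formed) = (6376 + D) − (7298) = −922 + D
Setting this equal to −411 kJ gives D = 511 kJ/mol.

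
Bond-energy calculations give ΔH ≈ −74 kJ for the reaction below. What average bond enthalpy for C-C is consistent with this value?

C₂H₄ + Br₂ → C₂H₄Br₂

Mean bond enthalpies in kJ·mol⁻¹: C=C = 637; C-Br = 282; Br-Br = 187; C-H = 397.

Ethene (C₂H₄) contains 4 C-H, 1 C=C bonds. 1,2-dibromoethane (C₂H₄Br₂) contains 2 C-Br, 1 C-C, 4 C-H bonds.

Let D be the C-C bond energy.
Σ(broken) = 1×187 + 4×397 + 1×637 = 2412
Σ(formed) = 2×282 + 1×D + 4×397 = 2152 + D
ΔH = Σ(broken) − Σ(formed) = (2412) − (2152 + D) = +260 − D
Setting this equal to −74 kJ gives D = 334 kJ/mol.

D(C-C) ≈ 334 kJ/mol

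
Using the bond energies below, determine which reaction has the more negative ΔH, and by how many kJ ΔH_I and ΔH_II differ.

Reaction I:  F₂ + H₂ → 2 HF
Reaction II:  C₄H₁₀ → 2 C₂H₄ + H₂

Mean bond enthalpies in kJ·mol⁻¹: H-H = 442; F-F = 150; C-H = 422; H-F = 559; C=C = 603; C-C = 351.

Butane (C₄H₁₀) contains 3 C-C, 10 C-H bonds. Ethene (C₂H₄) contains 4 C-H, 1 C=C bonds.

Reaction I, by 775 kJ

Reaction I:
  Bonds broken (reactants):
    F-F: 1 × 150 = 150
    H-H: 1 × 442 = 442
    Σ(broken) = 592 kJ
  Bonds formed (products):
    H-F: 2 × 559 = 1118
    Σ(formed) = 1118 kJ
  ΔH_I = 592 − 1118 = −526 kJ
Reaction II:
  Bonds broken (reactants):
    C-C: 3 × 351 = 1053
    C-H: 10 × 422 = 4220
    Σ(broken) = 5273 kJ
  Bonds formed (products):
    C-H: 8 × 422 = 3376
    C=C: 2 × 603 = 1206
    H-H: 1 × 442 = 442
    Σ(formed) = 5024 kJ
  ΔH_II = 5273 − 5024 = +249 kJ
ΔH_I − ΔH_II = −775 kJ, so reaction I has the more negative ΔH; |ΔH_I − ΔH_II| = 775 kJ.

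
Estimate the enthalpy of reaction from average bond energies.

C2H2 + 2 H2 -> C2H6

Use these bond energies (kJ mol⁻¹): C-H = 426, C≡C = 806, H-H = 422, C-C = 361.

ΔH ≈ −415 kJ

Bonds broken (reactants):
  C≡C: 1 × 806 = 806
  C-H: 2 × 426 = 852
  H-H: 2 × 422 = 844
  Σ(broken) = 2502 kJ
Bonds formed (products):
  C-C: 1 × 361 = 361
  C-H: 6 × 426 = 2556
  Σ(formed) = 2917 kJ
ΔH = Σ(broken) − Σ(formed) = 2502 − 2917 = −415 kJ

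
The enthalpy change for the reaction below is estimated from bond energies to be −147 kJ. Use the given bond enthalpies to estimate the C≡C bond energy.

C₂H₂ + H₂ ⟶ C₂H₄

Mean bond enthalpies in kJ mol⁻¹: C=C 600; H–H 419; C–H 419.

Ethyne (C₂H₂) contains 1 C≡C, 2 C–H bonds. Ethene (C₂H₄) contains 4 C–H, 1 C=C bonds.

D(C≡C) ≈ 872 kJ/mol

Let D be the C≡C bond energy.
Σ(broken) = 1×D + 2×419 + 1×419 = 1257 + D
Σ(formed) = 4×419 + 1×600 = 2276
ΔH = Σ(broken) − Σ(formed) = (1257 + D) − (2276) = −1019 + D
Setting this equal to −147 kJ gives D = 872 kJ/mol.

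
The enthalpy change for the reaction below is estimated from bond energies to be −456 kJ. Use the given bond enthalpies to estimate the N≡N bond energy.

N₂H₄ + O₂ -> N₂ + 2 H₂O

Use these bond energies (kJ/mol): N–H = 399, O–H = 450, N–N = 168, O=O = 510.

Let D be the N≡N bond energy.
Σ(broken) = 4×399 + 1×168 + 1×510 = 2274
Σ(formed) = 1×D + 4×450 = 1800 + D
ΔH = Σ(broken) − Σ(formed) = (2274) − (1800 + D) = +474 − D
Setting this equal to −456 kJ gives D = 930 kJ/mol.

D(N≡N) ≈ 930 kJ/mol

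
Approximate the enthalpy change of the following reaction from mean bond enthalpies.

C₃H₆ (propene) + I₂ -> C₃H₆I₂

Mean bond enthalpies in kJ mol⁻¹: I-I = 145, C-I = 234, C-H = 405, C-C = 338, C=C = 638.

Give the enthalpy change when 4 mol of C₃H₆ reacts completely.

ΔH = −92 kJ

Bonds broken (reactants):
  C-C: 1 × 338 = 338
  C-H: 6 × 405 = 2430
  C=C: 1 × 638 = 638
  I-I: 1 × 145 = 145
  Σ(broken) = 3551 kJ
Bonds formed (products):
  C-C: 2 × 338 = 676
  C-H: 6 × 405 = 2430
  C-I: 2 × 234 = 468
  Σ(formed) = 3574 kJ
ΔH = Σ(broken) − Σ(formed) = 3551 − 3574 = −23 kJ
For 4× the reaction as written: 4 × (−23) = −92 kJ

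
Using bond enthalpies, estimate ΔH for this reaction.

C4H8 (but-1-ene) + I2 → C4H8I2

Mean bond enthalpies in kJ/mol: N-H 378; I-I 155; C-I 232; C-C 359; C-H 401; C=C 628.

ΔH ≈ −40 kJ

Bonds broken (reactants):
  C-C: 2 × 359 = 718
  C-H: 8 × 401 = 3208
  C=C: 1 × 628 = 628
  I-I: 1 × 155 = 155
  Σ(broken) = 4709 kJ
Bonds formed (products):
  C-C: 3 × 359 = 1077
  C-H: 8 × 401 = 3208
  C-I: 2 × 232 = 464
  Σ(formed) = 4749 kJ
ΔH = Σ(broken) − Σ(formed) = 4709 − 4749 = −40 kJ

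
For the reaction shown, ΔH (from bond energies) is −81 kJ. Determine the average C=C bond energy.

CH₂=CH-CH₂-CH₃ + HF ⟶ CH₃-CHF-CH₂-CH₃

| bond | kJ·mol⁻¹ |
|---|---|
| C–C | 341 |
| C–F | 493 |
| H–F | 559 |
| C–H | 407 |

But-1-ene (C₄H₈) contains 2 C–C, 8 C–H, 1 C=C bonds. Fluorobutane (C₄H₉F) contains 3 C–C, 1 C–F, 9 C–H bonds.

D(C=C) ≈ 601 kJ/mol

Let D be the C=C bond energy.
Σ(broken) = 2×341 + 8×407 + 1×D + 1×559 = 4497 + D
Σ(formed) = 3×341 + 1×493 + 9×407 = 5179
ΔH = Σ(broken) − Σ(formed) = (4497 + D) − (5179) = −682 + D
Setting this equal to −81 kJ gives D = 601 kJ/mol.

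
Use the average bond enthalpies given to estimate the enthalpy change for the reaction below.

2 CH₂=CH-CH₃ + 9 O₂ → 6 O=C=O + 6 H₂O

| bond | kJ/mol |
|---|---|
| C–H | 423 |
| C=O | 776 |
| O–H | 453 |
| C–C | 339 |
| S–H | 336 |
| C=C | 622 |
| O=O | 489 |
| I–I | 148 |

Bonds broken (reactants):
  C–C: 2 × 339 = 678
  C–H: 12 × 423 = 5076
  C=C: 2 × 622 = 1244
  O=O: 9 × 489 = 4401
  Σ(broken) = 11399 kJ
Bonds formed (products):
  C=O: 12 × 776 = 9312
  O–H: 12 × 453 = 5436
  Σ(formed) = 14748 kJ
ΔH = Σ(broken) − Σ(formed) = 11399 − 14748 = −3349 kJ

ΔH ≈ −3349 kJ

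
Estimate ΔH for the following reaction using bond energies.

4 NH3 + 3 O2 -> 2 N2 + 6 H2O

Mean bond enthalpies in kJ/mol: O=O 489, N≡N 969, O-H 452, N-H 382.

ΔH ≈ −1311 kJ

Bonds broken (reactants):
  N-H: 12 × 382 = 4584
  O=O: 3 × 489 = 1467
  Σ(broken) = 6051 kJ
Bonds formed (products):
  N≡N: 2 × 969 = 1938
  O-H: 12 × 452 = 5424
  Σ(formed) = 7362 kJ
ΔH = Σ(broken) − Σ(formed) = 6051 − 7362 = −1311 kJ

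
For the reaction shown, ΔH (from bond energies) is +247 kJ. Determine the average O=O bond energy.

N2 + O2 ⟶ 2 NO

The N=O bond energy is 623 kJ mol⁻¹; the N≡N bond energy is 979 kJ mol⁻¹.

Let D be the O=O bond energy.
Σ(broken) = 1×979 + 1×D = 979 + D
Σ(formed) = 2×623 = 1246
ΔH = Σ(broken) − Σ(formed) = (979 + D) − (1246) = −267 + D
Setting this equal to +247 kJ gives D = 514 kJ/mol.

D(O=O) ≈ 514 kJ/mol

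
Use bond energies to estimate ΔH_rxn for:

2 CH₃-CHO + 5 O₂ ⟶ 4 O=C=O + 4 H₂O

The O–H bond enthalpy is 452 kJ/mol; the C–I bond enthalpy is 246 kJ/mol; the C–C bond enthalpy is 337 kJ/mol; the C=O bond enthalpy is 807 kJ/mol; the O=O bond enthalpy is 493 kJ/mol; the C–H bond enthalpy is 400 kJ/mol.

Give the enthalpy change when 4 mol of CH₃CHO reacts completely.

Bonds broken (reactants):
  C–C: 2 × 337 = 674
  C–H: 8 × 400 = 3200
  C=O: 2 × 807 = 1614
  O=O: 5 × 493 = 2465
  Σ(broken) = 7953 kJ
Bonds formed (products):
  C=O: 8 × 807 = 6456
  O–H: 8 × 452 = 3616
  Σ(formed) = 10072 kJ
ΔH = Σ(broken) − Σ(formed) = 7953 − 10072 = −2119 kJ
For 2× the reaction as written: 2 × (−2119) = −4238 kJ

ΔH = −4238 kJ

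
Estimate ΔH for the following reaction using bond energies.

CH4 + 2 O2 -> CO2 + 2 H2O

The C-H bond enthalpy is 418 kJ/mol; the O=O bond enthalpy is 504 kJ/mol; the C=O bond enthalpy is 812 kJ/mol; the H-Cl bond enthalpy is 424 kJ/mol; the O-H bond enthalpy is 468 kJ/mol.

Bonds broken (reactants):
  C-H: 4 × 418 = 1672
  O=O: 2 × 504 = 1008
  Σ(broken) = 2680 kJ
Bonds formed (products):
  C=O: 2 × 812 = 1624
  O-H: 4 × 468 = 1872
  Σ(formed) = 3496 kJ
ΔH = Σ(broken) − Σ(formed) = 2680 − 3496 = −816 kJ

ΔH ≈ −816 kJ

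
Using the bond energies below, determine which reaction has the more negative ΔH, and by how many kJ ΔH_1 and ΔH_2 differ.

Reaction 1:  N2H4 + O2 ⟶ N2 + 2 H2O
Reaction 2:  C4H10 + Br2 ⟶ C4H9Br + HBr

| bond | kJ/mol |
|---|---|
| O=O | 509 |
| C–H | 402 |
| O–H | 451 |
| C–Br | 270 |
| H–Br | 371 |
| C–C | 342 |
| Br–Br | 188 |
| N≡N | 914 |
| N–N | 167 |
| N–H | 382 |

Reaction 1:
  Bonds broken (reactants):
    N–H: 4 × 382 = 1528
    N–N: 1 × 167 = 167
    O=O: 1 × 509 = 509
    Σ(broken) = 2204 kJ
  Bonds formed (products):
    N≡N: 1 × 914 = 914
    O–H: 4 × 451 = 1804
    Σ(formed) = 2718 kJ
  ΔH_1 = 2204 − 2718 = −514 kJ
Reaction 2:
  Bonds broken (reactants):
    Br–Br: 1 × 188 = 188
    C–C: 3 × 342 = 1026
    C–H: 10 × 402 = 4020
    Σ(broken) = 5234 kJ
  Bonds formed (products):
    C–Br: 1 × 270 = 270
    C–C: 3 × 342 = 1026
    C–H: 9 × 402 = 3618
    H–Br: 1 × 371 = 371
    Σ(formed) = 5285 kJ
  ΔH_2 = 5234 − 5285 = −51 kJ
ΔH_1 − ΔH_2 = −463 kJ, so reaction 1 has the more negative ΔH; |ΔH_1 − ΔH_2| = 463 kJ.

Reaction 1, by 463 kJ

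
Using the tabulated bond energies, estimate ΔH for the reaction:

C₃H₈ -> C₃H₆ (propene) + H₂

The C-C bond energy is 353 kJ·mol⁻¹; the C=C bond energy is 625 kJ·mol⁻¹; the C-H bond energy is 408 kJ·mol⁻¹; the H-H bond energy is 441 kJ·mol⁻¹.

Bonds broken (reactants):
  C-C: 2 × 353 = 706
  C-H: 8 × 408 = 3264
  Σ(broken) = 3970 kJ
Bonds formed (products):
  C-C: 1 × 353 = 353
  C-H: 6 × 408 = 2448
  C=C: 1 × 625 = 625
  H-H: 1 × 441 = 441
  Σ(formed) = 3867 kJ
ΔH = Σ(broken) − Σ(formed) = 3970 − 3867 = +103 kJ

ΔH ≈ +103 kJ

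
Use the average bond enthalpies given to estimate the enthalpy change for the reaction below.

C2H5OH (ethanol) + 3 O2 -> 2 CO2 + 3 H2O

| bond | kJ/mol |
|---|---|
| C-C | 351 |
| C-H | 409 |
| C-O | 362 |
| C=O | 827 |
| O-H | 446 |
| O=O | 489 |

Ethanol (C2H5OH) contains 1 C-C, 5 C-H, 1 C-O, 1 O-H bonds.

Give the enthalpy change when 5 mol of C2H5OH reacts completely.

ΔH = −6565 kJ

Bonds broken (reactants):
  C-C: 1 × 351 = 351
  C-H: 5 × 409 = 2045
  C-O: 1 × 362 = 362
  O-H: 1 × 446 = 446
  O=O: 3 × 489 = 1467
  Σ(broken) = 4671 kJ
Bonds formed (products):
  C=O: 4 × 827 = 3308
  O-H: 6 × 446 = 2676
  Σ(formed) = 5984 kJ
ΔH = Σ(broken) − Σ(formed) = 4671 − 5984 = −1313 kJ
For 5× the reaction as written: 5 × (−1313) = −6565 kJ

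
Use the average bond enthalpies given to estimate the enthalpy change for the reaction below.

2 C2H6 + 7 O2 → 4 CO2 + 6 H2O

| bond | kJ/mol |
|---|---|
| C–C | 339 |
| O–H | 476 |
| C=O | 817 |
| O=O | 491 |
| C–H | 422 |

Bonds broken (reactants):
  C–C: 2 × 339 = 678
  C–H: 12 × 422 = 5064
  O=O: 7 × 491 = 3437
  Σ(broken) = 9179 kJ
Bonds formed (products):
  C=O: 8 × 817 = 6536
  O–H: 12 × 476 = 5712
  Σ(formed) = 12248 kJ
ΔH = Σ(broken) − Σ(formed) = 9179 − 12248 = −3069 kJ

ΔH ≈ −3069 kJ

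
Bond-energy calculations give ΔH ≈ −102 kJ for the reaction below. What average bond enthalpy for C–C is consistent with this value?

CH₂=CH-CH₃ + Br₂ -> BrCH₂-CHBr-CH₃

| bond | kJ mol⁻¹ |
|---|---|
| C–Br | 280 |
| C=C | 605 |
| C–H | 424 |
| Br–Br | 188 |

Let D be the C–C bond energy.
Σ(broken) = 1×188 + 1×D + 6×424 + 1×605 = 3337 + D
Σ(formed) = 2×280 + 2×D + 6×424 = 3104 + 2D
ΔH = Σ(broken) − Σ(formed) = (3337 + D) − (3104 + 2D) = +233 − D
Setting this equal to −102 kJ gives D = 335 kJ/mol.

D(C–C) ≈ 335 kJ/mol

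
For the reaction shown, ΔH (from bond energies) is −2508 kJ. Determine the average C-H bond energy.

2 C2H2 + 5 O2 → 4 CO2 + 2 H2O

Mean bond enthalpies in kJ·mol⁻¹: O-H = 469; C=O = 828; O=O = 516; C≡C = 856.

D(C-H) ≈ 425 kJ/mol

Let D be the C-H bond energy.
Σ(broken) = 2×856 + 4×D + 5×516 = 4292 + 4D
Σ(formed) = 8×828 + 4×469 = 8500
ΔH = Σ(broken) − Σ(formed) = (4292 + 4D) − (8500) = −4208 + 4D
Setting this equal to −2508 kJ gives 4D = 1700, so D = 425 kJ/mol.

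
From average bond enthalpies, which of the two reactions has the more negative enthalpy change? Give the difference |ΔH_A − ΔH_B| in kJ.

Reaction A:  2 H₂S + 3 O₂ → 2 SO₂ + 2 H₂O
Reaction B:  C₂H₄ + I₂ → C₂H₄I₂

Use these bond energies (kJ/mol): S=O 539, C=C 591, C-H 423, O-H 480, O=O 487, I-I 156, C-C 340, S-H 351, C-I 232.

Reaction A:
  Bonds broken (reactants):
    O=O: 3 × 487 = 1461
    S-H: 4 × 351 = 1404
    Σ(broken) = 2865 kJ
  Bonds formed (products):
    O-H: 4 × 480 = 1920
    S=O: 4 × 539 = 2156
    Σ(formed) = 4076 kJ
  ΔH_A = 2865 − 4076 = −1211 kJ
Reaction B:
  Bonds broken (reactants):
    C-H: 4 × 423 = 1692
    C=C: 1 × 591 = 591
    I-I: 1 × 156 = 156
    Σ(broken) = 2439 kJ
  Bonds formed (products):
    C-C: 1 × 340 = 340
    C-H: 4 × 423 = 1692
    C-I: 2 × 232 = 464
    Σ(formed) = 2496 kJ
  ΔH_B = 2439 − 2496 = −57 kJ
ΔH_A − ΔH_B = −1154 kJ, so reaction A has the more negative ΔH; |ΔH_A − ΔH_B| = 1154 kJ.

Reaction A, by 1154 kJ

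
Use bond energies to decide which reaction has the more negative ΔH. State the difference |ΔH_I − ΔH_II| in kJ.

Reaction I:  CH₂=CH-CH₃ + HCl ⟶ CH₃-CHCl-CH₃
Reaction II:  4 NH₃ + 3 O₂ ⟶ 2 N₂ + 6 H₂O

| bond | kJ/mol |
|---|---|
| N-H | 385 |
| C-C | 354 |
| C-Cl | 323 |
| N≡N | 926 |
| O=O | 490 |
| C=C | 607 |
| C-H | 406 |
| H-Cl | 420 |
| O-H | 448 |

Reaction I:
  Bonds broken (reactants):
    C-C: 1 × 354 = 354
    C-H: 6 × 406 = 2436
    C=C: 1 × 607 = 607
    H-Cl: 1 × 420 = 420
    Σ(broken) = 3817 kJ
  Bonds formed (products):
    C-C: 2 × 354 = 708
    C-Cl: 1 × 323 = 323
    C-H: 7 × 406 = 2842
    Σ(formed) = 3873 kJ
  ΔH_I = 3817 − 3873 = −56 kJ
Reaction II:
  Bonds broken (reactants):
    N-H: 12 × 385 = 4620
    O=O: 3 × 490 = 1470
    Σ(broken) = 6090 kJ
  Bonds formed (products):
    N≡N: 2 × 926 = 1852
    O-H: 12 × 448 = 5376
    Σ(formed) = 7228 kJ
  ΔH_II = 6090 − 7228 = −1138 kJ
ΔH_I − ΔH_II = +1082 kJ, so reaction II has the more negative ΔH; |ΔH_I − ΔH_II| = 1082 kJ.

Reaction II, by 1082 kJ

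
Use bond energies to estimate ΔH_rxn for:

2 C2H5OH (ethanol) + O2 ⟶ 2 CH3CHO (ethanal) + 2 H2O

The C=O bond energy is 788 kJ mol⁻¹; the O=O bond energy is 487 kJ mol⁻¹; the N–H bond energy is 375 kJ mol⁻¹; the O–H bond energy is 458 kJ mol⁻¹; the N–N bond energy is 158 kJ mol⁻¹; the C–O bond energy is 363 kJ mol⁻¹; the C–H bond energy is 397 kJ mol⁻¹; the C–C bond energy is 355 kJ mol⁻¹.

Bonds broken (reactants):
  C–C: 2 × 355 = 710
  C–H: 10 × 397 = 3970
  C–O: 2 × 363 = 726
  O–H: 2 × 458 = 916
  O=O: 1 × 487 = 487
  Σ(broken) = 6809 kJ
Bonds formed (products):
  C–C: 2 × 355 = 710
  C–H: 8 × 397 = 3176
  C=O: 2 × 788 = 1576
  O–H: 4 × 458 = 1832
  Σ(formed) = 7294 kJ
ΔH = Σ(broken) − Σ(formed) = 6809 − 7294 = −485 kJ

ΔH ≈ −485 kJ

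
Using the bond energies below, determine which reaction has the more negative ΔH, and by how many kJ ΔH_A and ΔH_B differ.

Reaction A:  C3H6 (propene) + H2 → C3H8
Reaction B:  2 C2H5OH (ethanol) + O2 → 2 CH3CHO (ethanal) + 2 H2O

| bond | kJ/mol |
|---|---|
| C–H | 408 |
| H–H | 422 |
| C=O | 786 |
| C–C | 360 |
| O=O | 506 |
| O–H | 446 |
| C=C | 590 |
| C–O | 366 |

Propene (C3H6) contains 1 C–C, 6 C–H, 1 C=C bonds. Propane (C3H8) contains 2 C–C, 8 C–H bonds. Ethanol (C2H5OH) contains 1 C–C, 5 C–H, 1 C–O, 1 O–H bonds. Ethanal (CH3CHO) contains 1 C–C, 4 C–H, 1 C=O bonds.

Reaction A:
  Bonds broken (reactants):
    C–C: 1 × 360 = 360
    C–H: 6 × 408 = 2448
    C=C: 1 × 590 = 590
    H–H: 1 × 422 = 422
    Σ(broken) = 3820 kJ
  Bonds formed (products):
    C–C: 2 × 360 = 720
    C–H: 8 × 408 = 3264
    Σ(formed) = 3984 kJ
  ΔH_A = 3820 − 3984 = −164 kJ
Reaction B:
  Bonds broken (reactants):
    C–C: 2 × 360 = 720
    C–H: 10 × 408 = 4080
    C–O: 2 × 366 = 732
    O–H: 2 × 446 = 892
    O=O: 1 × 506 = 506
    Σ(broken) = 6930 kJ
  Bonds formed (products):
    C–C: 2 × 360 = 720
    C–H: 8 × 408 = 3264
    C=O: 2 × 786 = 1572
    O–H: 4 × 446 = 1784
    Σ(formed) = 7340 kJ
  ΔH_B = 6930 − 7340 = −410 kJ
ΔH_A − ΔH_B = +246 kJ, so reaction B has the more negative ΔH; |ΔH_A − ΔH_B| = 246 kJ.

Reaction B, by 246 kJ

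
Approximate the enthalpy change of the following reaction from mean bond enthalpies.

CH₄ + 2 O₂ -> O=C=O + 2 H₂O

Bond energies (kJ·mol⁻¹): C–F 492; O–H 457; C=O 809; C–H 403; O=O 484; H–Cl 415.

ΔH ≈ −866 kJ

Bonds broken (reactants):
  C–H: 4 × 403 = 1612
  O=O: 2 × 484 = 968
  Σ(broken) = 2580 kJ
Bonds formed (products):
  C=O: 2 × 809 = 1618
  O–H: 4 × 457 = 1828
  Σ(formed) = 3446 kJ
ΔH = Σ(broken) − Σ(formed) = 2580 − 3446 = −866 kJ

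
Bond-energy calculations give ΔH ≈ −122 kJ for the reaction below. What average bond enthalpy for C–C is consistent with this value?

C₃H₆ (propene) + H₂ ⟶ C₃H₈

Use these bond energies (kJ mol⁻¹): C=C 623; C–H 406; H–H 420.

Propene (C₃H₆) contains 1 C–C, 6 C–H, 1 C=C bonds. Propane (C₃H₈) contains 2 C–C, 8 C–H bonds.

Let D be the C–C bond energy.
Σ(broken) = 1×D + 6×406 + 1×623 + 1×420 = 3479 + D
Σ(formed) = 2×D + 8×406 = 3248 + 2D
ΔH = Σ(broken) − Σ(formed) = (3479 + D) − (3248 + 2D) = +231 − D
Setting this equal to −122 kJ gives D = 353 kJ/mol.

D(C–C) ≈ 353 kJ/mol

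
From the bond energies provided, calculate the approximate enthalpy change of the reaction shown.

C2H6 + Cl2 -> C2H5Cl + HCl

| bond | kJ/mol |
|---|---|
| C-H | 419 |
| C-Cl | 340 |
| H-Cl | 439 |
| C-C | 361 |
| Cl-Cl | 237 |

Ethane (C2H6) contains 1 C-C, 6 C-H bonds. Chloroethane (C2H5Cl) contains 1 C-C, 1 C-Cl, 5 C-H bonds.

ΔH ≈ −123 kJ

Bonds broken (reactants):
  C-C: 1 × 361 = 361
  C-H: 6 × 419 = 2514
  Cl-Cl: 1 × 237 = 237
  Σ(broken) = 3112 kJ
Bonds formed (products):
  C-C: 1 × 361 = 361
  C-Cl: 1 × 340 = 340
  C-H: 5 × 419 = 2095
  H-Cl: 1 × 439 = 439
  Σ(formed) = 3235 kJ
ΔH = Σ(broken) − Σ(formed) = 3112 − 3235 = −123 kJ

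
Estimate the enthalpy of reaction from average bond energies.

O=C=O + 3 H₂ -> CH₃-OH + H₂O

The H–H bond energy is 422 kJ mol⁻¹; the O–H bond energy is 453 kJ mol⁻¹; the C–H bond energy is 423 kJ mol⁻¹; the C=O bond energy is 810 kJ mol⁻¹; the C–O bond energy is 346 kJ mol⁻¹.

Bonds broken (reactants):
  C=O: 2 × 810 = 1620
  H–H: 3 × 422 = 1266
  Σ(broken) = 2886 kJ
Bonds formed (products):
  C–H: 3 × 423 = 1269
  C–O: 1 × 346 = 346
  O–H: 3 × 453 = 1359
  Σ(formed) = 2974 kJ
ΔH = Σ(broken) − Σ(formed) = 2886 − 2974 = −88 kJ

ΔH ≈ −88 kJ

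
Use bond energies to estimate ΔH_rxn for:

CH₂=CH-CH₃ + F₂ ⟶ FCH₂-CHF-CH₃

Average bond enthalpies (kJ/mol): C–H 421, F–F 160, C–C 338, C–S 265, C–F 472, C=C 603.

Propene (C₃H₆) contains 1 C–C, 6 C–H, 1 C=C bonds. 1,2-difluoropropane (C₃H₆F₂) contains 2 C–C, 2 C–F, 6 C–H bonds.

ΔH ≈ −519 kJ

Bonds broken (reactants):
  C–C: 1 × 338 = 338
  C–H: 6 × 421 = 2526
  C=C: 1 × 603 = 603
  F–F: 1 × 160 = 160
  Σ(broken) = 3627 kJ
Bonds formed (products):
  C–C: 2 × 338 = 676
  C–F: 2 × 472 = 944
  C–H: 6 × 421 = 2526
  Σ(formed) = 4146 kJ
ΔH = Σ(broken) − Σ(formed) = 3627 − 4146 = −519 kJ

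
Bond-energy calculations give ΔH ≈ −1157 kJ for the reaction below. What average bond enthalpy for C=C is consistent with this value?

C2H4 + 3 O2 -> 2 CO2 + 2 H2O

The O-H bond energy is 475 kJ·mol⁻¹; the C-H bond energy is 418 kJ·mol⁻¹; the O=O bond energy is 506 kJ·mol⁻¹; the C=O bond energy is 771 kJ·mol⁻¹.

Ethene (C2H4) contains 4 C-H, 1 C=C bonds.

D(C=C) ≈ 637 kJ/mol

Let D be the C=C bond energy.
Σ(broken) = 4×418 + 1×D + 3×506 = 3190 + D
Σ(formed) = 4×771 + 4×475 = 4984
ΔH = Σ(broken) − Σ(formed) = (3190 + D) − (4984) = −1794 + D
Setting this equal to −1157 kJ gives D = 637 kJ/mol.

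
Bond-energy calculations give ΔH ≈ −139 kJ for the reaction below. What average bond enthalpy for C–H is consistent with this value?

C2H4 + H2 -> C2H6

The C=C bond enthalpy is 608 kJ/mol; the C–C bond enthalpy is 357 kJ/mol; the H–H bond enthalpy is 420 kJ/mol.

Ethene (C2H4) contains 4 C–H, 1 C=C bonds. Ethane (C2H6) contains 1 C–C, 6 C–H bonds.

Let D be the C–H bond energy.
Σ(broken) = 4×D + 1×608 + 1×420 = 1028 + 4D
Σ(formed) = 1×357 + 6×D = 357 + 6D
ΔH = Σ(broken) − Σ(formed) = (1028 + 4D) − (357 + 6D) = +671 − 2D
Setting this equal to −139 kJ gives 2D = 810, so D = 405 kJ/mol.

D(C–H) ≈ 405 kJ/mol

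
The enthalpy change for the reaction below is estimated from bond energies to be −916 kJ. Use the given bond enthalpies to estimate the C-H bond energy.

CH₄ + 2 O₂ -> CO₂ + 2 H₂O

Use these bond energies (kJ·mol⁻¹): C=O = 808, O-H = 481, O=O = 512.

D(C-H) ≈ 400 kJ/mol

Let D be the C-H bond energy.
Σ(broken) = 4×D + 2×512 = 1024 + 4D
Σ(formed) = 2×808 + 4×481 = 3540
ΔH = Σ(broken) − Σ(formed) = (1024 + 4D) − (3540) = −2516 + 4D
Setting this equal to −916 kJ gives 4D = 1600, so D = 400 kJ/mol.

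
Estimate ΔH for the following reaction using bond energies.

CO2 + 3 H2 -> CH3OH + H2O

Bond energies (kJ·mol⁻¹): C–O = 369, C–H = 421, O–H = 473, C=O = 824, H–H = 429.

ΔH ≈ −116 kJ

Bonds broken (reactants):
  C=O: 2 × 824 = 1648
  H–H: 3 × 429 = 1287
  Σ(broken) = 2935 kJ
Bonds formed (products):
  C–H: 3 × 421 = 1263
  C–O: 1 × 369 = 369
  O–H: 3 × 473 = 1419
  Σ(formed) = 3051 kJ
ΔH = Σ(broken) − Σ(formed) = 2935 − 3051 = −116 kJ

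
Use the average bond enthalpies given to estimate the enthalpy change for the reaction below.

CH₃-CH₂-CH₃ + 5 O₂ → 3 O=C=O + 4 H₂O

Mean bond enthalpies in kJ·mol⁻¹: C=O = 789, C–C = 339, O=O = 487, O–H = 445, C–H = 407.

ΔH ≈ −1925 kJ

Bonds broken (reactants):
  C–C: 2 × 339 = 678
  C–H: 8 × 407 = 3256
  O=O: 5 × 487 = 2435
  Σ(broken) = 6369 kJ
Bonds formed (products):
  C=O: 6 × 789 = 4734
  O–H: 8 × 445 = 3560
  Σ(formed) = 8294 kJ
ΔH = Σ(broken) − Σ(formed) = 6369 − 8294 = −1925 kJ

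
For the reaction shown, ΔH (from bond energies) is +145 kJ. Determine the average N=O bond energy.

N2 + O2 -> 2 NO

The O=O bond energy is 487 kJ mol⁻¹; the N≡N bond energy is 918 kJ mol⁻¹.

Let D be the N=O bond energy.
Σ(broken) = 1×918 + 1×487 = 1405
Σ(formed) = 2×D = 2D
ΔH = Σ(broken) − Σ(formed) = (1405) − (2D) = +1405 − 2D
Setting this equal to +145 kJ gives 2D = 1260, so D = 630 kJ/mol.

D(N=O) ≈ 630 kJ/mol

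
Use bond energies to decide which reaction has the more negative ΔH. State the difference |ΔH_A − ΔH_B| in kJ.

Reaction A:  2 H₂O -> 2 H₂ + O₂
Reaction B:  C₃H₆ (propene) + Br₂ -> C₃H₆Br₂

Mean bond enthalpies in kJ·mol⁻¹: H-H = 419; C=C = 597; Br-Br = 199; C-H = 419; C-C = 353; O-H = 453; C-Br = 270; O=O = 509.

Reaction B, by 562 kJ

Reaction A:
  Bonds broken (reactants):
    O-H: 4 × 453 = 1812
    Σ(broken) = 1812 kJ
  Bonds formed (products):
    H-H: 2 × 419 = 838
    O=O: 1 × 509 = 509
    Σ(formed) = 1347 kJ
  ΔH_A = 1812 − 1347 = +465 kJ
Reaction B:
  Bonds broken (reactants):
    Br-Br: 1 × 199 = 199
    C-C: 1 × 353 = 353
    C-H: 6 × 419 = 2514
    C=C: 1 × 597 = 597
    Σ(broken) = 3663 kJ
  Bonds formed (products):
    C-Br: 2 × 270 = 540
    C-C: 2 × 353 = 706
    C-H: 6 × 419 = 2514
    Σ(formed) = 3760 kJ
  ΔH_B = 3663 − 3760 = −97 kJ
ΔH_A − ΔH_B = +562 kJ, so reaction B has the more negative ΔH; |ΔH_A − ΔH_B| = 562 kJ.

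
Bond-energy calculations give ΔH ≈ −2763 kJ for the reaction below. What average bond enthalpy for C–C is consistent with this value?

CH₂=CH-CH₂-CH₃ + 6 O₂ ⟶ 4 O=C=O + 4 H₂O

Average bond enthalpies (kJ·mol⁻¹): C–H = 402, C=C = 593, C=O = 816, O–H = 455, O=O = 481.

Let D be the C–C bond energy.
Σ(broken) = 2×D + 8×402 + 1×593 + 6×481 = 6695 + 2D
Σ(formed) = 8×816 + 8×455 = 10168
ΔH = Σ(broken) − Σ(formed) = (6695 + 2D) − (10168) = −3473 + 2D
Setting this equal to −2763 kJ gives 2D = 710, so D = 355 kJ/mol.

D(C–C) ≈ 355 kJ/mol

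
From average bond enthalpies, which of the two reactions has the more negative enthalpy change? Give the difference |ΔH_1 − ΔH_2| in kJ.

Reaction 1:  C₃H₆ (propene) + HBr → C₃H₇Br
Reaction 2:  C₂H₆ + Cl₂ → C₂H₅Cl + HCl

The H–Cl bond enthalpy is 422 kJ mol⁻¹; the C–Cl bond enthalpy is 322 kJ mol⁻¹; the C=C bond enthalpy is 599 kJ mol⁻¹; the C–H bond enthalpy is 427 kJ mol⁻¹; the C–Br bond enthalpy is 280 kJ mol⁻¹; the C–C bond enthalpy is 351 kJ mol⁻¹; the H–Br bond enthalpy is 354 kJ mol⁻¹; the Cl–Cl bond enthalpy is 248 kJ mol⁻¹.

Reaction 1, by 36 kJ

Reaction 1:
  Bonds broken (reactants):
    C–C: 1 × 351 = 351
    C–H: 6 × 427 = 2562
    C=C: 1 × 599 = 599
    H–Br: 1 × 354 = 354
    Σ(broken) = 3866 kJ
  Bonds formed (products):
    C–Br: 1 × 280 = 280
    C–C: 2 × 351 = 702
    C–H: 7 × 427 = 2989
    Σ(formed) = 3971 kJ
  ΔH_1 = 3866 − 3971 = −105 kJ
Reaction 2:
  Bonds broken (reactants):
    C–C: 1 × 351 = 351
    C–H: 6 × 427 = 2562
    Cl–Cl: 1 × 248 = 248
    Σ(broken) = 3161 kJ
  Bonds formed (products):
    C–C: 1 × 351 = 351
    C–Cl: 1 × 322 = 322
    C–H: 5 × 427 = 2135
    H–Cl: 1 × 422 = 422
    Σ(formed) = 3230 kJ
  ΔH_2 = 3161 − 3230 = −69 kJ
ΔH_1 − ΔH_2 = −36 kJ, so reaction 1 has the more negative ΔH; |ΔH_1 − ΔH_2| = 36 kJ.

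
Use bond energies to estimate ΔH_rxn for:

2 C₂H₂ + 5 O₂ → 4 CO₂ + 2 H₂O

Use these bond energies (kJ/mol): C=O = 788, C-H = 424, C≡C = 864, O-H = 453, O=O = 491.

ΔH ≈ −2237 kJ

Bonds broken (reactants):
  C≡C: 2 × 864 = 1728
  C-H: 4 × 424 = 1696
  O=O: 5 × 491 = 2455
  Σ(broken) = 5879 kJ
Bonds formed (products):
  C=O: 8 × 788 = 6304
  O-H: 4 × 453 = 1812
  Σ(formed) = 8116 kJ
ΔH = Σ(broken) − Σ(formed) = 5879 − 8116 = −2237 kJ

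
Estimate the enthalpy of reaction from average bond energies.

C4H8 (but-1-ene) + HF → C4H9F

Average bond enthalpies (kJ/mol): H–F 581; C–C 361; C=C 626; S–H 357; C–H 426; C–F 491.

ΔH ≈ −71 kJ

Bonds broken (reactants):
  C–C: 2 × 361 = 722
  C–H: 8 × 426 = 3408
  C=C: 1 × 626 = 626
  H–F: 1 × 581 = 581
  Σ(broken) = 5337 kJ
Bonds formed (products):
  C–C: 3 × 361 = 1083
  C–F: 1 × 491 = 491
  C–H: 9 × 426 = 3834
  Σ(formed) = 5408 kJ
ΔH = Σ(broken) − Σ(formed) = 5337 − 5408 = −71 kJ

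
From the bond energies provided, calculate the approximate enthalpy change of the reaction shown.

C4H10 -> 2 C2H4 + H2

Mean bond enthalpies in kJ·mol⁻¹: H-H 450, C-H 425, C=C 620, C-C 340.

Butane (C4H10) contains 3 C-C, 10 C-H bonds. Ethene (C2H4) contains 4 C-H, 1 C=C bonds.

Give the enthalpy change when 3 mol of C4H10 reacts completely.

Bonds broken (reactants):
  C-C: 3 × 340 = 1020
  C-H: 10 × 425 = 4250
  Σ(broken) = 5270 kJ
Bonds formed (products):
  C-H: 8 × 425 = 3400
  C=C: 2 × 620 = 1240
  H-H: 1 × 450 = 450
  Σ(formed) = 5090 kJ
ΔH = Σ(broken) − Σ(formed) = 5270 − 5090 = +180 kJ
For 3× the reaction as written: 3 × (+180) = +540 kJ

ΔH = +540 kJ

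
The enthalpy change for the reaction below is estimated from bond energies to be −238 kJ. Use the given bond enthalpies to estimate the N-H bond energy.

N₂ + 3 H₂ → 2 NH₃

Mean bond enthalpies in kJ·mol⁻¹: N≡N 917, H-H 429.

Let D be the N-H bond energy.
Σ(broken) = 3×429 + 1×917 = 2204
Σ(formed) = 6×D = 6D
ΔH = Σ(broken) − Σ(formed) = (2204) − (6D) = +2204 − 6D
Setting this equal to −238 kJ gives 6D = 2442, so D = 407 kJ/mol.

D(N-H) ≈ 407 kJ/mol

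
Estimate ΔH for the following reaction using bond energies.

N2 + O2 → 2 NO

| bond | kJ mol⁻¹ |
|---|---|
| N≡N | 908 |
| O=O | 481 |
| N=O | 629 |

Bonds broken (reactants):
  N≡N: 1 × 908 = 908
  O=O: 1 × 481 = 481
  Σ(broken) = 1389 kJ
Bonds formed (products):
  N=O: 2 × 629 = 1258
  Σ(formed) = 1258 kJ
ΔH = Σ(broken) − Σ(formed) = 1389 − 1258 = +131 kJ

ΔH ≈ +131 kJ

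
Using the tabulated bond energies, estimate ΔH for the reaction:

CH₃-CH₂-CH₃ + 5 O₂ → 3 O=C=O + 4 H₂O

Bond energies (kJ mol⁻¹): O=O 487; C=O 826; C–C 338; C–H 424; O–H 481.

ΔH ≈ −2301 kJ

Bonds broken (reactants):
  C–C: 2 × 338 = 676
  C–H: 8 × 424 = 3392
  O=O: 5 × 487 = 2435
  Σ(broken) = 6503 kJ
Bonds formed (products):
  C=O: 6 × 826 = 4956
  O–H: 8 × 481 = 3848
  Σ(formed) = 8804 kJ
ΔH = Σ(broken) − Σ(formed) = 6503 − 8804 = −2301 kJ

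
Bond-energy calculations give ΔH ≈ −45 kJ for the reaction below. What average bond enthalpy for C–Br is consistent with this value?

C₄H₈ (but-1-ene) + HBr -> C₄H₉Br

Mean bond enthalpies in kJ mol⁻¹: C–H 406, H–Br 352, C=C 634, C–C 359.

Let D be the C–Br bond energy.
Σ(broken) = 2×359 + 8×406 + 1×634 + 1×352 = 4952
Σ(formed) = 1×D + 3×359 + 9×406 = 4731 + D
ΔH = Σ(broken) − Σ(formed) = (4952) − (4731 + D) = +221 − D
Setting this equal to −45 kJ gives D = 266 kJ/mol.

D(C–Br) ≈ 266 kJ/mol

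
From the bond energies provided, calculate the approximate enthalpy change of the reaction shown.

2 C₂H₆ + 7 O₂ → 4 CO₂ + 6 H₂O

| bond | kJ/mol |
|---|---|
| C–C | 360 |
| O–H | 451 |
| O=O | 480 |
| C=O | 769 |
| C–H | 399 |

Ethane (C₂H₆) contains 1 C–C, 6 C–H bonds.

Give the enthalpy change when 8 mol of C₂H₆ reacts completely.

ΔH = −10784 kJ

Bonds broken (reactants):
  C–C: 2 × 360 = 720
  C–H: 12 × 399 = 4788
  O=O: 7 × 480 = 3360
  Σ(broken) = 8868 kJ
Bonds formed (products):
  C=O: 8 × 769 = 6152
  O–H: 12 × 451 = 5412
  Σ(formed) = 11564 kJ
ΔH = Σ(broken) − Σ(formed) = 8868 − 11564 = −2696 kJ
For 4× the reaction as written: 4 × (−2696) = −10784 kJ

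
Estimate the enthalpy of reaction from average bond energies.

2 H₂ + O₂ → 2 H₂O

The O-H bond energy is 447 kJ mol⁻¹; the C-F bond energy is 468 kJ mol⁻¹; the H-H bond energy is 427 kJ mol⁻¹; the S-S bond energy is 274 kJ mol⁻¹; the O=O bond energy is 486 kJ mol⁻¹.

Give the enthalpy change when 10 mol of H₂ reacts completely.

Bonds broken (reactants):
  H-H: 2 × 427 = 854
  O=O: 1 × 486 = 486
  Σ(broken) = 1340 kJ
Bonds formed (products):
  O-H: 4 × 447 = 1788
  Σ(formed) = 1788 kJ
ΔH = Σ(broken) − Σ(formed) = 1340 − 1788 = −448 kJ
For 5× the reaction as written: 5 × (−448) = −2240 kJ

ΔH = −2240 kJ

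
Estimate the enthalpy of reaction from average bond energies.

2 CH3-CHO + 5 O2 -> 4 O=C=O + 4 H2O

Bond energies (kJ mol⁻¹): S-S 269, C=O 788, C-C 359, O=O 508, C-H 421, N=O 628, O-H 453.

ΔH ≈ −1726 kJ

Bonds broken (reactants):
  C-C: 2 × 359 = 718
  C-H: 8 × 421 = 3368
  C=O: 2 × 788 = 1576
  O=O: 5 × 508 = 2540
  Σ(broken) = 8202 kJ
Bonds formed (products):
  C=O: 8 × 788 = 6304
  O-H: 8 × 453 = 3624
  Σ(formed) = 9928 kJ
ΔH = Σ(broken) − Σ(formed) = 8202 − 9928 = −1726 kJ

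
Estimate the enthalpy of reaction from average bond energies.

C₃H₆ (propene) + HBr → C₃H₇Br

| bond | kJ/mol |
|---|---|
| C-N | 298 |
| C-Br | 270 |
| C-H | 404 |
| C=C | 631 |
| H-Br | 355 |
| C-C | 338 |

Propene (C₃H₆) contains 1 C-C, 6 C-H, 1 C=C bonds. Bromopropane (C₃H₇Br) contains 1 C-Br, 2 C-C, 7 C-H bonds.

Bonds broken (reactants):
  C-C: 1 × 338 = 338
  C-H: 6 × 404 = 2424
  C=C: 1 × 631 = 631
  H-Br: 1 × 355 = 355
  Σ(broken) = 3748 kJ
Bonds formed (products):
  C-Br: 1 × 270 = 270
  C-C: 2 × 338 = 676
  C-H: 7 × 404 = 2828
  Σ(formed) = 3774 kJ
ΔH = Σ(broken) − Σ(formed) = 3748 − 3774 = −26 kJ

ΔH ≈ −26 kJ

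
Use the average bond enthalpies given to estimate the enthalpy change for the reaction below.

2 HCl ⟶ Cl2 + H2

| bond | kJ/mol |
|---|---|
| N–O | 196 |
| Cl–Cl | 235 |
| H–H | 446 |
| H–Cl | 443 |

Bonds broken (reactants):
  H–Cl: 2 × 443 = 886
  Σ(broken) = 886 kJ
Bonds formed (products):
  Cl–Cl: 1 × 235 = 235
  H–H: 1 × 446 = 446
  Σ(formed) = 681 kJ
ΔH = Σ(broken) − Σ(formed) = 886 − 681 = +205 kJ

ΔH ≈ +205 kJ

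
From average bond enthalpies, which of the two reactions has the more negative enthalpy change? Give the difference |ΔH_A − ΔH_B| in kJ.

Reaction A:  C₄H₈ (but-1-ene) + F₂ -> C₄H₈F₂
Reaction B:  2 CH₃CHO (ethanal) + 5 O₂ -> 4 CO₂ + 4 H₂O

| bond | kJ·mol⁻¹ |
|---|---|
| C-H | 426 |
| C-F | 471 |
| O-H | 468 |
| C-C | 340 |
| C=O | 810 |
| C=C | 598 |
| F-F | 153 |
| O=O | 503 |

Reaction B, by 1470 kJ

Reaction A:
  Bonds broken (reactants):
    C-C: 2 × 340 = 680
    C-H: 8 × 426 = 3408
    C=C: 1 × 598 = 598
    F-F: 1 × 153 = 153
    Σ(broken) = 4839 kJ
  Bonds formed (products):
    C-C: 3 × 340 = 1020
    C-F: 2 × 471 = 942
    C-H: 8 × 426 = 3408
    Σ(formed) = 5370 kJ
  ΔH_A = 4839 − 5370 = −531 kJ
Reaction B:
  Bonds broken (reactants):
    C-C: 2 × 340 = 680
    C-H: 8 × 426 = 3408
    C=O: 2 × 810 = 1620
    O=O: 5 × 503 = 2515
    Σ(broken) = 8223 kJ
  Bonds formed (products):
    C=O: 8 × 810 = 6480
    O-H: 8 × 468 = 3744
    Σ(formed) = 10224 kJ
  ΔH_B = 8223 − 10224 = −2001 kJ
ΔH_A − ΔH_B = +1470 kJ, so reaction B has the more negative ΔH; |ΔH_A − ΔH_B| = 1470 kJ.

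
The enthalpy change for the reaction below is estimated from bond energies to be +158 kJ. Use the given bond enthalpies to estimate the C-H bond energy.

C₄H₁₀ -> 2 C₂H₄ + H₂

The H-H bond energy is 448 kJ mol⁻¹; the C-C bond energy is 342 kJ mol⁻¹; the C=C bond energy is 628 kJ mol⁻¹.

D(C-H) ≈ 418 kJ/mol

Let D be the C-H bond energy.
Σ(broken) = 3×342 + 10×D = 1026 + 10D
Σ(formed) = 8×D + 2×628 + 1×448 = 1704 + 8D
ΔH = Σ(broken) − Σ(formed) = (1026 + 10D) − (1704 + 8D) = −678 + 2D
Setting this equal to +158 kJ gives 2D = 836, so D = 418 kJ/mol.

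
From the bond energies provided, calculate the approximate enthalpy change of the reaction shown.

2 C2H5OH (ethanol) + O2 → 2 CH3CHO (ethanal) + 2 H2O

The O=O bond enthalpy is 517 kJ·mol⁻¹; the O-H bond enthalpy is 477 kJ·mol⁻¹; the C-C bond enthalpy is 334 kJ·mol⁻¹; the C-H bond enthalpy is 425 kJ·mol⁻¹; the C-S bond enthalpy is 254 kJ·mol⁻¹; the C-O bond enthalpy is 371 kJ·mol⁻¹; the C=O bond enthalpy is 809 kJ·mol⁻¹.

ΔH ≈ −463 kJ

Bonds broken (reactants):
  C-C: 2 × 334 = 668
  C-H: 10 × 425 = 4250
  C-O: 2 × 371 = 742
  O-H: 2 × 477 = 954
  O=O: 1 × 517 = 517
  Σ(broken) = 7131 kJ
Bonds formed (products):
  C-C: 2 × 334 = 668
  C-H: 8 × 425 = 3400
  C=O: 2 × 809 = 1618
  O-H: 4 × 477 = 1908
  Σ(formed) = 7594 kJ
ΔH = Σ(broken) − Σ(formed) = 7131 − 7594 = −463 kJ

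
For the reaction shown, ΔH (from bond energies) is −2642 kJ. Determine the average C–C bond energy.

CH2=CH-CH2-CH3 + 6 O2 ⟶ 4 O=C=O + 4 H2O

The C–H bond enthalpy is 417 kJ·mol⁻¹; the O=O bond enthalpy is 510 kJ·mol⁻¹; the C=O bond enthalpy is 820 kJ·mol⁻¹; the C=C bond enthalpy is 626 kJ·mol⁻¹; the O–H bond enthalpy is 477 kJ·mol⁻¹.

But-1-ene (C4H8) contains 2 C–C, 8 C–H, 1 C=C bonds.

Let D be the C–C bond energy.
Σ(broken) = 2×D + 8×417 + 1×626 + 6×510 = 7022 + 2D
Σ(formed) = 8×820 + 8×477 = 10376
ΔH = Σ(broken) − Σ(formed) = (7022 + 2D) − (10376) = −3354 + 2D
Setting this equal to −2642 kJ gives 2D = 712, so D = 356 kJ/mol.

D(C–C) ≈ 356 kJ/mol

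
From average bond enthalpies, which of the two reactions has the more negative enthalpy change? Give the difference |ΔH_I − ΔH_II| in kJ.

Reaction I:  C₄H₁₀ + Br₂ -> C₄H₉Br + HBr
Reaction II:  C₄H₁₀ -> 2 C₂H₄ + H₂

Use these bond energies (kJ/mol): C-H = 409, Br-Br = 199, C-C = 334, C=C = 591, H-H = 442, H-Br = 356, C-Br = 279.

Reaction I:
  Bonds broken (reactants):
    Br-Br: 1 × 199 = 199
    C-C: 3 × 334 = 1002
    C-H: 10 × 409 = 4090
    Σ(broken) = 5291 kJ
  Bonds formed (products):
    C-Br: 1 × 279 = 279
    C-C: 3 × 334 = 1002
    C-H: 9 × 409 = 3681
    H-Br: 1 × 356 = 356
    Σ(formed) = 5318 kJ
  ΔH_I = 5291 − 5318 = −27 kJ
Reaction II:
  Bonds broken (reactants):
    C-C: 3 × 334 = 1002
    C-H: 10 × 409 = 4090
    Σ(broken) = 5092 kJ
  Bonds formed (products):
    C-H: 8 × 409 = 3272
    C=C: 2 × 591 = 1182
    H-H: 1 × 442 = 442
    Σ(formed) = 4896 kJ
  ΔH_II = 5092 − 4896 = +196 kJ
ΔH_I − ΔH_II = −223 kJ, so reaction I has the more negative ΔH; |ΔH_I − ΔH_II| = 223 kJ.

Reaction I, by 223 kJ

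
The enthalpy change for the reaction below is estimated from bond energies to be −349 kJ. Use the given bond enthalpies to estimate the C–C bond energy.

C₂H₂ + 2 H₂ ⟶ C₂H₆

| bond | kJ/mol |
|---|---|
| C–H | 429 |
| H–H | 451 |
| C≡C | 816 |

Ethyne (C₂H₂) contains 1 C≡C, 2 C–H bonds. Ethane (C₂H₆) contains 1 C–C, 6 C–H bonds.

Let D be the C–C bond energy.
Σ(broken) = 1×816 + 2×429 + 2×451 = 2576
Σ(formed) = 1×D + 6×429 = 2574 + D
ΔH = Σ(broken) − Σ(formed) = (2576) − (2574 + D) = +2 − D
Setting this equal to −349 kJ gives D = 351 kJ/mol.

D(C–C) ≈ 351 kJ/mol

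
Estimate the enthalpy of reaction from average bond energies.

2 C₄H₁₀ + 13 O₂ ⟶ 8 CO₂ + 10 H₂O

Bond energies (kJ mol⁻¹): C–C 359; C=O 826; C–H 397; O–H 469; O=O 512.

ΔH ≈ −5846 kJ

Bonds broken (reactants):
  C–C: 6 × 359 = 2154
  C–H: 20 × 397 = 7940
  O=O: 13 × 512 = 6656
  Σ(broken) = 16750 kJ
Bonds formed (products):
  C=O: 16 × 826 = 13216
  O–H: 20 × 469 = 9380
  Σ(formed) = 22596 kJ
ΔH = Σ(broken) − Σ(formed) = 16750 − 22596 = −5846 kJ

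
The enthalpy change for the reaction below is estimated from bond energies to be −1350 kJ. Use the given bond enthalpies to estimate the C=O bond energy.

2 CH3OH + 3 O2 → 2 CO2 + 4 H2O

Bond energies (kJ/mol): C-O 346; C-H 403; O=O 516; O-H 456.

Let D be the C=O bond energy.
Σ(broken) = 6×403 + 2×346 + 2×456 + 3×516 = 5570
Σ(formed) = 4×D + 8×456 = 3648 + 4D
ΔH = Σ(broken) − Σ(formed) = (5570) − (3648 + 4D) = +1922 − 4D
Setting this equal to −1350 kJ gives 4D = 3272, so D = 818 kJ/mol.

D(C=O) ≈ 818 kJ/mol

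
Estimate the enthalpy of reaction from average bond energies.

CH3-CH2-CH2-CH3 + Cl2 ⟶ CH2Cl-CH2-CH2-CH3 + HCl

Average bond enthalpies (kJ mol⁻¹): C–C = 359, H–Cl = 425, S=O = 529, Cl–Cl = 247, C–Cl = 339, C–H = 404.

ΔH ≈ −113 kJ

Bonds broken (reactants):
  C–C: 3 × 359 = 1077
  C–H: 10 × 404 = 4040
  Cl–Cl: 1 × 247 = 247
  Σ(broken) = 5364 kJ
Bonds formed (products):
  C–C: 3 × 359 = 1077
  C–Cl: 1 × 339 = 339
  C–H: 9 × 404 = 3636
  H–Cl: 1 × 425 = 425
  Σ(formed) = 5477 kJ
ΔH = Σ(broken) − Σ(formed) = 5364 − 5477 = −113 kJ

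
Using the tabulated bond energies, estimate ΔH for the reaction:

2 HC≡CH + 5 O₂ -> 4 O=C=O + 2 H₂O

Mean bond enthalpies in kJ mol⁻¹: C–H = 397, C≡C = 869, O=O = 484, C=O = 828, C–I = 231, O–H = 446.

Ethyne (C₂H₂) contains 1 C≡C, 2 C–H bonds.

ΔH ≈ −2662 kJ

Bonds broken (reactants):
  C≡C: 2 × 869 = 1738
  C–H: 4 × 397 = 1588
  O=O: 5 × 484 = 2420
  Σ(broken) = 5746 kJ
Bonds formed (products):
  C=O: 8 × 828 = 6624
  O–H: 4 × 446 = 1784
  Σ(formed) = 8408 kJ
ΔH = Σ(broken) − Σ(formed) = 5746 − 8408 = −2662 kJ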